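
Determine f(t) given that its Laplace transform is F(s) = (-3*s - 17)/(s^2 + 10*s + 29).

Complete the square in the denominator: s^2 + 10*s + 29 = (s + 5)^2 + 2^2.
Split the numerator to match: -3*s - 17 = -3·(s + 5) - 1·2.
Invert each term: -3·(s + 5)/((s + 5)^2 + 4) ↔ -3e^(-5t)cos(2t); -1·2/((s + 5)^2 + 4) ↔ -e^(-5t)sin(2t).

f(t) = -exp(-5*t)*sin(2*t) - 3*exp(-5*t)*cos(2*t)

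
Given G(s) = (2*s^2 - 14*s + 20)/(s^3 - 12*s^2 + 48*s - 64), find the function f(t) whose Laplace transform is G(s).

f(t) = -2*t^2*exp(4*t) + 2*t*exp(4*t) + 2*exp(4*t)

Factor the denominator: s^3 - 12*s^2 + 48*s - 64 = (s - 4)^3.
Partial fraction decomposition gives [2/(s - 4)] + [2/(s - 4)^2] + [-4/(s - 4)^3].
Invert each term: 2/(s - 4) ↔ 2e^(4t); 2/(s - 4)^2 ↔ 2t·e^(4t); -4/(s - 4)^3 ↔ (-2)t^2·e^(4t).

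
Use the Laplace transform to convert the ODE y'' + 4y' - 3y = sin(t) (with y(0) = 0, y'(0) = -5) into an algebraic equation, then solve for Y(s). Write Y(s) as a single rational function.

Transform both sides with L{·}.
Using L{y''} = s^2 Y - s·y(0) - y'(0) and L{y'} = sY - y(0), with y(0) = 0, y'(0) = -5, the left side becomes (s^2 + 4*s - 3)Y - (-5).
The right side is L{sin(t)} = 1/(s^2 + 1).
So (s^2 + 4*s - 3)Y = 1/(s^2 + 1) + (-5).
Solve for Y(s) and write it as one ratio of polynomials.

Y(s) = (-5*s^2 - 4)/(s^4 + 4*s^3 - 2*s^2 + 4*s - 3)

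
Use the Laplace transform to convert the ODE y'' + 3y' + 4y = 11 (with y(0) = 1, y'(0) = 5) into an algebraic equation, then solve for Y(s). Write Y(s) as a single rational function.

Y(s) = (s^2 + 8*s + 11)/(s^3 + 3*s^2 + 4*s)

Transform both sides with L{·}.
With L{y''} = s^2 Y - s·y(0) - y'(0) and L{y'} = sY - y(0), with y(0) = 1, y'(0) = 5: the LHS transforms to (s^2 + 3*s + 4)Y - (s + 8).
The right side is L{11} = 11/s.
So (s^2 + 3*s + 4)Y = 11/s + (s + 8).
Divide through and combine into a single rational function.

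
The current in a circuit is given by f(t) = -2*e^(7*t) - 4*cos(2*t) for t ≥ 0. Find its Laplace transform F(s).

F(s) = -4*s/(s^2 + 4) - 2/(s - 7)

The transform is linear, so treat each term independently.
(-2)·[L{e^(7t)} = 1/(s - 7)]; (-4)·[L{cos(2t)} = s/(s^2 + 4)].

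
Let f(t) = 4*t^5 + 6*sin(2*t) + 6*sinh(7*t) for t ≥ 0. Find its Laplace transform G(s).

Apply the Laplace transform termwise.
(6)·[L{sin(2t)} = 2/(s^2 + 4)]; (4)·[L{t^5} = 5!/s^6 = 120/s^6]; (6)·[L{sinh(7t)} = 7/(s^2 - 49)].

G(s) = 12/(s^2 + 4) + 42/(s^2 - 49) + 480/s^6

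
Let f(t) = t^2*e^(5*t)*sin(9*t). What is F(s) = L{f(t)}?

L{sin(9t)} = 9/(s^2 + 81).
Multiplying by e^(5t) shifts s → s - 5, so L{e^(5*t)*sin(9*t)} = 9/((s - 5)^2 + 81).
Then apply L{t^2·g(t)} = (-1)^2 d^2/ds^2[G(s)] with G(s) = 9/((s - 5)^2 + 81):
differentiating 2 times and applying the sign gives 54*(s^2 - 10*s - 2)/(s^2 - 10*s + 106)^3.

F(s) = 54*(s^2 - 10*s - 2)/(s^2 - 10*s + 106)^3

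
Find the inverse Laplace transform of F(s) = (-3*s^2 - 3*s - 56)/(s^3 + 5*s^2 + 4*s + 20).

-4*sin(2*t) + cos(2*t) - 4*exp(-5*t)

Factor the denominator: s^3 + 5*s^2 + 4*s + 20 = (s + 5)*(s^2 + 4).
Partial fraction decomposition gives [-4/(s + 5)] + [s/(s^2 + 4)] + [-8/(s^2 + 4)].
Invert each term: -4/(s + 5) ↔ -4e^(-5t); 1·s/(s^2 + 4) ↔ cos(2t); -4·2/(s^2 + 4) ↔ -4sin(2t).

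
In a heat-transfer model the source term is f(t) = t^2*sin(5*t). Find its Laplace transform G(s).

G(s) = 10*(3*s^2 - 25)/(s^2 + 25)^3

L{sin(5t)} = 5/(s^2 + 25).
Then apply L{t^2·g(t)} = (-1)^2 d^2/ds^2[H(s)] with H(s) = 5/(s^2 + 25):
differentiating 2 times and applying the sign gives 10*(3*s^2 - 25)/(s^2 + 25)^3.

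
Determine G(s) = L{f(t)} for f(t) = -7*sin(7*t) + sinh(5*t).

G(s) = -49/(s^2 + 49) + 5/(s^2 - 25)

The transform is linear, so treat each term independently.
L{sinh(5t)} = 5/(s^2 - 25); (-7)·[L{sin(7t)} = 7/(s^2 + 49)].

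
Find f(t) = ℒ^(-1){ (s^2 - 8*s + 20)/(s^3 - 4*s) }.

Factor the denominator: s^3 - 4*s = s*(s - 2)*(s + 2).
Partial fraction decomposition gives [1/(s - 2)] + [5/(s + 2)] + [-5/s].
Invert each term: 1/(s - 2) ↔ e^(2t); 5/(s + 2) ↔ 5e^(-2t); -5/(s - 0) ↔ -5e^(0t).

f(t) = exp(2*t) - 5 + 5*exp(-2*t)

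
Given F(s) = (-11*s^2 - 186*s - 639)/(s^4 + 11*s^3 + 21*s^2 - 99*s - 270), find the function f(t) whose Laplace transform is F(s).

Factor the denominator: s^4 + 11*s^3 + 21*s^2 - 99*s - 270 = (s - 3)*(s + 3)*(s + 5)*(s + 6).
Partial fraction decomposition gives [5/(s + 3)] + [-3/(s + 6)] + [-3/(s - 3)] + [1/(s + 5)].
Invert each term: 5/(s + 3) ↔ 5e^(-3t); -3/(s + 6) ↔ -3e^(-6t); -3/(s - 3) ↔ -3e^(3t); 1/(s + 5) ↔ e^(-5t).

f(t) = -3*exp(3*t) + 5*exp(-3*t) + exp(-5*t) - 3*exp(-6*t)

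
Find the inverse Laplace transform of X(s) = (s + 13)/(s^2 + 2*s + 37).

2*exp(-t)*sin(6*t) + exp(-t)*cos(6*t)

Complete the square in the denominator: s^2 + 2*s + 37 = (s + 1)^2 + 6^2.
Split the numerator to match: s + 13 = 1·(s + 1) + 2·6.
Invert each term: 1·(s + 1)/((s + 1)^2 + 36) ↔ e^(-t)cos(6t); 2·6/((s + 1)^2 + 36) ↔ 2e^(-t)sin(6t).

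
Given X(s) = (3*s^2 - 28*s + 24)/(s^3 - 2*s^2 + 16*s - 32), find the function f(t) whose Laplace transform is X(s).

Factor the denominator: s^3 - 2*s^2 + 16*s - 32 = (s - 2)*(s^2 + 16).
Partial fraction decomposition gives [-1/(s - 2)] + [4*s/(s^2 + 16)] + [-20/(s^2 + 16)].
Invert each term: -1/(s - 2) ↔ -e^(2t); 4·s/(s^2 + 16) ↔ 4cos(4t); -5·4/(s^2 + 16) ↔ -5sin(4t).

f(t) = -exp(2*t) - 5*sin(4*t) + 4*cos(4*t)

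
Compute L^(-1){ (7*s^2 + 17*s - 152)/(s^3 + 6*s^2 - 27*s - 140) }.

exp(5*t) + 4*exp(-4*t) + 2*exp(-7*t)

Factor the denominator: s^3 + 6*s^2 - 27*s - 140 = (s - 5)*(s + 4)*(s + 7).
Partial fraction decomposition gives [2/(s + 7)] + [1/(s - 5)] + [4/(s + 4)].
Invert each term: 2/(s + 7) ↔ 2e^(-7t); 1/(s - 5) ↔ e^(5t); 4/(s + 4) ↔ 4e^(-4t).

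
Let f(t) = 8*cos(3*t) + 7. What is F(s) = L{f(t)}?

F(s) = 8*s/(s^2 + 9) + 7/s

Apply the Laplace transform termwise.
L{7} = 7/s; (8)·[L{cos(3t)} = s/(s^2 + 9)].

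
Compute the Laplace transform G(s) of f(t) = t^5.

G(s) = 120/s^6

L{t^5} = 5!/s^6 = 120/s^6.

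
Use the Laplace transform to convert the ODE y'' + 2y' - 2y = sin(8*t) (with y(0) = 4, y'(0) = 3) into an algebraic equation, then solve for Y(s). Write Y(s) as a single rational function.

Transform both sides with L{·}.
Using L{y''} = s^2 Y - s·y(0) - y'(0) and L{y'} = sY - y(0), with y(0) = 4, y'(0) = 3, the left side becomes (s^2 + 2*s - 2)Y - (4*s + 11).
The right side is L{sin(8*t)} = 8/(s^2 + 64).
So (s^2 + 2*s - 2)Y = 8/(s^2 + 64) + (4*s + 11).
Solve for Y(s) and write it as one ratio of polynomials.

Y(s) = (4*s^3 + 11*s^2 + 256*s + 712)/(s^4 + 2*s^3 + 62*s^2 + 128*s - 128)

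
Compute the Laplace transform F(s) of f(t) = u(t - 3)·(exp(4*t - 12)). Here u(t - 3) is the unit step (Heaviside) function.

By the second shifting theorem, L{u(t - c)·g(t - c)} = e^(-cs)·G(s) with c = 3 and G(s) = L{g(t)}.
L{e^(4t)} = 1/(s - 4).

F(s) = exp(-3*s)/(s - 4)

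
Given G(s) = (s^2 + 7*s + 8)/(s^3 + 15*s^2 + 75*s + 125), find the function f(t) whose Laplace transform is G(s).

Factor the denominator: s^3 + 15*s^2 + 75*s + 125 = (s + 5)^3.
Partial fraction decomposition gives [1/(s + 5)] + [-3/(s + 5)^2] + [-2/(s + 5)^3].
Invert each term: 1/(s + 5) ↔ e^(-5t); -3/(s + 5)^2 ↔ -3t·e^(-5t); -2/(s + 5)^3 ↔ (-1)t^2·e^(-5t).

f(t) = -t^2*exp(-5*t) - 3*t*exp(-5*t) + exp(-5*t)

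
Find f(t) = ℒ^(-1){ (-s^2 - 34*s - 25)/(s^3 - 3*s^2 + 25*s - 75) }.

f(t) = -4*exp(3*t) - 5*sin(5*t) + 3*cos(5*t)

Factor the denominator: s^3 - 3*s^2 + 25*s - 75 = (s - 3)*(s^2 + 25).
Partial fraction decomposition gives [-4/(s - 3)] + [3*s/(s^2 + 25)] + [-25/(s^2 + 25)].
Invert each term: -4/(s - 3) ↔ -4e^(3t); 3·s/(s^2 + 25) ↔ 3cos(5t); -5·5/(s^2 + 25) ↔ -5sin(5t).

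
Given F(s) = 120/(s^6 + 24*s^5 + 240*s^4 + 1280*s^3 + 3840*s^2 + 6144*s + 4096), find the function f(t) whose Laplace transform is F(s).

Rewrite the denominator: s^6 + 24*s^5 + 240*s^4 + 1280*s^3 + 3840*s^2 + 6144*s + 4096 = (s + 4)^6.
The form in (s + 4) signals a first-shifting-theorem factor e^(-4t).
Since L{t^5} = 5!/s^6 = 120/s^6, the inverse is t^5*exp(-4*t).

f(t) = t^5*exp(-4*t)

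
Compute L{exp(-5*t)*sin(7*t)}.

L{sin(7t)} = 7/(s^2 + 49).
By the first shifting theorem, multiplying by e^(-5t) replaces s with s + 5.

7/((s + 5)^2 + 49)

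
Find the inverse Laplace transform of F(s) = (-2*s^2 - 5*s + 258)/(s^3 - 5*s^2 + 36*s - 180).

Factor the denominator: s^3 - 5*s^2 + 36*s - 180 = (s - 5)*(s^2 + 36).
Partial fraction decomposition gives [3/(s - 5)] + [-5*s/(s^2 + 36)] + [-30/(s^2 + 36)].
Invert each term: 3/(s - 5) ↔ 3e^(5t); -5·s/(s^2 + 36) ↔ -5cos(6t); -5·6/(s^2 + 36) ↔ -5sin(6t).

3*exp(5*t) - 5*sin(6*t) - 5*cos(6*t)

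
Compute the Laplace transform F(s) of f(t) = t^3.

L{t^3} = 3!/s^4 = 6/s^4.

F(s) = 6/s^4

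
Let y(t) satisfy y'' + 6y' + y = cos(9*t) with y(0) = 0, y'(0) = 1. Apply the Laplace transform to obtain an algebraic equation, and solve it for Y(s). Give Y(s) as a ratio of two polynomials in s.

Take the Laplace transform of both sides.
The derivative rules (L{y''} = s^2 Y - s·y(0) - y'(0) and L{y'} = sY - y(0), with y(0) = 0, y'(0) = 1) turn the left side into (s^2 + 6*s + 1)Y - (1).
The right side is L{cos(9*t)} = s/(s^2 + 81).
So (s^2 + 6*s + 1)Y = s/(s^2 + 81) + (1).
Isolate Y and clear denominators.

Y(s) = (s^2 + s + 81)/(s^4 + 6*s^3 + 82*s^2 + 486*s + 81)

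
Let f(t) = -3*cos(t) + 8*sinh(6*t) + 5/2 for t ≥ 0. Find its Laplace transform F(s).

F(s) = -3*s/(s^2 + 1) + 48/(s^2 - 36) + 5/(2*s)

Apply the Laplace transform termwise.
(8)·[L{sinh(6t)} = 6/(s^2 - 36)]; (-3)·[L{cos(t)} = s/(s^2 + 1)]; L{5/2} = (5/2)/s.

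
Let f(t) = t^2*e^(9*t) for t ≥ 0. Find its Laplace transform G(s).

L{e^(9t)} = 1/(s - 9).
Then apply L{t^2·g(t)} = (-1)^2 d^2/ds^2[H(s)] with H(s) = 1/(s - 9):
differentiating 2 times and applying the sign gives 2/(s - 9)^3.

G(s) = 2/(s - 9)^3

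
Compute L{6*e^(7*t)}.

L{6} = 6/s.
By the first shifting theorem, multiplying by e^(7t) replaces s with s - 7.

6/(s - 7)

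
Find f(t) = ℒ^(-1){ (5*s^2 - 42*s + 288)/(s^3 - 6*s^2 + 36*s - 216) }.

Factor the denominator: s^3 - 6*s^2 + 36*s - 216 = (s - 6)*(s^2 + 36).
Partial fraction decomposition gives [3/(s - 6)] + [2*s/(s^2 + 36)] + [-30/(s^2 + 36)].
Invert each term: 3/(s - 6) ↔ 3e^(6t); 2·s/(s^2 + 36) ↔ 2cos(6t); -5·6/(s^2 + 36) ↔ -5sin(6t).

f(t) = 3*exp(6*t) - 5*sin(6*t) + 2*cos(6*t)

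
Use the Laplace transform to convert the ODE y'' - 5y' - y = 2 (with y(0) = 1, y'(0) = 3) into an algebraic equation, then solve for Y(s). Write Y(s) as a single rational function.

Y(s) = (s^2 - 2*s + 2)/(s^3 - 5*s^2 - s)

Laplace-transform each side.
The derivative rules (L{y''} = s^2 Y - s·y(0) - y'(0) and L{y'} = sY - y(0), with y(0) = 1, y'(0) = 3) turn the left side into (s^2 - 5*s - 1)Y - (s - 2).
The right side is L{2} = 2/s.
So (s^2 - 5*s - 1)Y = 2/s + (s - 2).
Divide through and combine into a single rational function.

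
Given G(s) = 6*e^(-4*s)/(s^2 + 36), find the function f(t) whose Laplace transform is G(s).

f(t) = Heaviside(t - 4)*(sin(6*t - 24))

The factor e^(-4s) signals a time shift by c = 4 (second shifting theorem).
L{sin(6t)} = 6/(s^2 + 36), so L^-1{6/(s^2 + 36)} = sin(6*t).
Hence the inverse is u(t - 4) times that function evaluated at t - 4.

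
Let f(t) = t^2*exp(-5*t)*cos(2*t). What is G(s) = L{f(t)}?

G(s) = 2*(s + 5)*(s^2 + 10*s + 13)/(s^2 + 10*s + 29)^3

L{cos(2t)} = s/(s^2 + 4).
Multiplying by e^(-5t) shifts s → s + 5, so L{exp(-5*t)*cos(2*t)} = (s + 5)/((s + 5)^2 + 4).
Then apply L{t^2·g(t)} = (-1)^2 d^2/ds^2[H(s)] with H(s) = (s + 5)/((s + 5)^2 + 4):
differentiating 2 times and applying the sign gives 2*(s + 5)*(s^2 + 10*s + 13)/(s^2 + 10*s + 29)^3.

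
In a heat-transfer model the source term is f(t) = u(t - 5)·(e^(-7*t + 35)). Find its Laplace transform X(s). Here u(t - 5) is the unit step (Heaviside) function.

X(s) = exp(-5*s)/(s + 7)

By the second shifting theorem, L{u(t - c)·g(t - c)} = e^(-cs)·G(s) with c = 5 and G(s) = L{g(t)}.
L{e^(-7t)} = 1/(s + 7).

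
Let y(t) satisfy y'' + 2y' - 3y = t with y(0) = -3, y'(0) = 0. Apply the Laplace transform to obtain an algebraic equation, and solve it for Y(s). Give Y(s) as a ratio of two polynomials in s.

Y(s) = (-3*s^3 - 6*s^2 + 1)/(s^4 + 2*s^3 - 3*s^2)

Transform both sides with L{·}.
The derivative rules (L{y''} = s^2 Y - s·y(0) - y'(0) and L{y'} = sY - y(0), with y(0) = -3, y'(0) = 0) turn the left side into (s^2 + 2*s - 3)Y - (-3*s - 6).
The right side is L{t} = s^(-2).
So (s^2 + 2*s - 3)Y = s^(-2) + (-3*s - 6).
Divide through and combine into a single rational function.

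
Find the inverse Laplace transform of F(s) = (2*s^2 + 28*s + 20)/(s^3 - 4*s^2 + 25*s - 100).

4*exp(4*t) + 4*sin(5*t) - 2*cos(5*t)

Factor the denominator: s^3 - 4*s^2 + 25*s - 100 = (s - 4)*(s^2 + 25).
Partial fraction decomposition gives [4/(s - 4)] + [-2*s/(s^2 + 25)] + [20/(s^2 + 25)].
Invert each term: 4/(s - 4) ↔ 4e^(4t); -2·s/(s^2 + 25) ↔ -2cos(5t); 4·5/(s^2 + 25) ↔ 4sin(5t).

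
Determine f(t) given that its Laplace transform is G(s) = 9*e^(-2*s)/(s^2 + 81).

The factor e^(-2s) signals a time shift by c = 2 (second shifting theorem).
L{sin(9t)} = 9/(s^2 + 81), so L^-1{9/(s^2 + 81)} = sin(9*t).
Hence the inverse is u(t - 2) times that function evaluated at t - 2.

f(t) = Heaviside(t - 2)*(sin(9*t - 18))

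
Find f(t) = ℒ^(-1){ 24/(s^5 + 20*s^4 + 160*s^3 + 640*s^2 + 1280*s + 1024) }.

Rewrite the denominator: s^5 + 20*s^4 + 160*s^3 + 640*s^2 + 1280*s + 1024 = (s + 4)^5.
The form in (s + 4) signals a first-shifting-theorem factor e^(-4t).
Since L{t^4} = 4!/s^5 = 24/s^5, the inverse is t^4*e^(-4*t).

f(t) = t^4*exp(-4*t)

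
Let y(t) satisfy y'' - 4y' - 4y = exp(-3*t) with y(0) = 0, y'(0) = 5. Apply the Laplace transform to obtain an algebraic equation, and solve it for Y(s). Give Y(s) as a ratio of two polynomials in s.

Laplace-transform each side.
The derivative rules (L{y''} = s^2 Y - s·y(0) - y'(0) and L{y'} = sY - y(0), with y(0) = 0, y'(0) = 5) turn the left side into (s^2 - 4*s - 4)Y - (5).
The right side is L{exp(-3*t)} = 1/(s + 3).
So (s^2 - 4*s - 4)Y = 1/(s + 3) + (5).
Isolate Y and clear denominators.

Y(s) = (5*s + 16)/(s^3 - s^2 - 16*s - 12)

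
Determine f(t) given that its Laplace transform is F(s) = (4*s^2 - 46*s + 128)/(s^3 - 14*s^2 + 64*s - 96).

Factor the denominator: s^3 - 14*s^2 + 64*s - 96 = (s - 6)*(s - 4)^2.
Partial fraction decomposition gives [5/(s - 4)] + [-4/(s - 4)^2] + [-1/(s - 6)].
Invert each term: 5/(s - 4) ↔ 5e^(4t); -4/(s - 4)^2 ↔ -4t·e^(4t); -1/(s - 6) ↔ -e^(6t).

f(t) = -4*t*exp(4*t) - exp(6*t) + 5*exp(4*t)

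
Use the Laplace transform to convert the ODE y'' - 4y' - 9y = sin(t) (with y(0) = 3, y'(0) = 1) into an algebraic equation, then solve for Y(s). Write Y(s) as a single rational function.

Y(s) = (3*s^3 - 11*s^2 + 3*s - 10)/(s^4 - 4*s^3 - 8*s^2 - 4*s - 9)

Laplace-transform each side.
Using L{y''} = s^2 Y - s·y(0) - y'(0) and L{y'} = sY - y(0), with y(0) = 3, y'(0) = 1, the left side becomes (s^2 - 4*s - 9)Y - (3*s - 11).
The right side is L{sin(t)} = 1/(s^2 + 1).
So (s^2 - 4*s - 9)Y = 1/(s^2 + 1) + (3*s - 11).
Isolate Y and clear denominators.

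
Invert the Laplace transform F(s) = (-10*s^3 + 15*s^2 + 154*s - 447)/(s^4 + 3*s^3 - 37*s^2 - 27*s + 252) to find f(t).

f(t) = -3*exp(4*t) + 2*exp(3*t) - 3*exp(-3*t) - 6*exp(-7*t)

Factor the denominator: s^4 + 3*s^3 - 37*s^2 - 27*s + 252 = (s - 4)*(s - 3)*(s + 3)*(s + 7).
Partial fraction decomposition gives [2/(s - 3)] + [-3/(s + 3)] + [-3/(s - 4)] + [-6/(s + 7)].
Invert each term: 2/(s - 3) ↔ 2e^(3t); -3/(s + 3) ↔ -3e^(-3t); -3/(s - 4) ↔ -3e^(4t); -6/(s + 7) ↔ -6e^(-7t).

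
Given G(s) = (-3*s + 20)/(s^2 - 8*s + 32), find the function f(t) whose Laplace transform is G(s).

f(t) = 2*exp(4*t)*sin(4*t) - 3*exp(4*t)*cos(4*t)

Complete the square in the denominator: s^2 - 8*s + 32 = (s - 4)^2 + 4^2.
Split the numerator to match: -3*s + 20 = -3·(s - 4) + 2·4.
Invert each term: -3·(s - 4)/((s - 4)^2 + 16) ↔ -3e^(4t)cos(4t); 2·4/((s - 4)^2 + 16) ↔ 2e^(4t)sin(4t).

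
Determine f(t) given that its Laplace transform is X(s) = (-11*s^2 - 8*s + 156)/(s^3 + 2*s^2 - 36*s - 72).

f(t) = -3*exp(6*t) - 4*exp(-2*t) - 4*exp(-6*t)

Factor the denominator: s^3 + 2*s^2 - 36*s - 72 = (s - 6)*(s + 2)*(s + 6).
Partial fraction decomposition gives [-3/(s - 6)] + [-4/(s + 6)] + [-4/(s + 2)].
Invert each term: -3/(s - 6) ↔ -3e^(6t); -4/(s + 6) ↔ -4e^(-6t); -4/(s + 2) ↔ -4e^(-2t).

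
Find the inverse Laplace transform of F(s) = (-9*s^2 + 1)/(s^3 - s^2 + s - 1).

Factor the denominator: s^3 - s^2 + s - 1 = (s - 1)*(s^2 + 1).
Partial fraction decomposition gives [-4/(s - 1)] + [-5*s/(s^2 + 1)] + [-5/(s^2 + 1)].
Invert each term: -4/(s - 1) ↔ -4e^(t); -5·s/(s^2 + 1) ↔ -5cos(t); -5·1/(s^2 + 1) ↔ -5sin(t).

-4*exp(t) - 5*sin(t) - 5*cos(t)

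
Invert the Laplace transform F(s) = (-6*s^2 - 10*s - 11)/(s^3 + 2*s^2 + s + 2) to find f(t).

Factor the denominator: s^3 + 2*s^2 + s + 2 = (s + 2)*(s^2 + 1).
Partial fraction decomposition gives [-3/(s + 2)] + [-3*s/(s^2 + 1)] + [-4/(s^2 + 1)].
Invert each term: -3/(s + 2) ↔ -3e^(-2t); -3·s/(s^2 + 1) ↔ -3cos(t); -4·1/(s^2 + 1) ↔ -4sin(t).

f(t) = -4*sin(t) - 3*cos(t) - 3*exp(-2*t)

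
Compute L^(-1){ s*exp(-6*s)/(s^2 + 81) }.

The factor e^(-6s) signals a time shift by c = 6 (second shifting theorem).
L{cos(9t)} = s/(s^2 + 81), so L^-1{s/(s^2 + 81)} = cos(9*t).
Hence the inverse is u(t - 6) times that function evaluated at t - 6.

Heaviside(t - 6)*(cos(9*t - 54))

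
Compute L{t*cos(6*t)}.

L{cos(6t)} = s/(s^2 + 36).
Then apply L{t·g(t)} = -d/ds[H(s)] with H(s) = s/(s^2 + 36):
differentiating 1 time and applying the sign gives (s - 6)*(s + 6)/(s^2 + 36)^2.

(s - 6)*(s + 6)/(s^2 + 36)^2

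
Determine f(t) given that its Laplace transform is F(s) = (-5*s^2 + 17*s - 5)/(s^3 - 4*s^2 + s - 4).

f(t) = -exp(4*t) + sin(t) - 4*cos(t)

Factor the denominator: s^3 - 4*s^2 + s - 4 = (s - 4)*(s^2 + 1).
Partial fraction decomposition gives [-1/(s - 4)] + [-4*s/(s^2 + 1)] + [1/(s^2 + 1)].
Invert each term: -1/(s - 4) ↔ -e^(4t); -4·s/(s^2 + 1) ↔ -4cos(t); 1·1/(s^2 + 1) ↔ sin(t).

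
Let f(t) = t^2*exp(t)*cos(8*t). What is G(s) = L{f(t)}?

G(s) = 2*(s - 1)*(s^2 - 2*s - 191)/(s^2 - 2*s + 65)^3

L{cos(8t)} = s/(s^2 + 64).
Multiplying by e^(t) shifts s → s - 1, so L{exp(t)*cos(8*t)} = (s - 1)/((s - 1)^2 + 64).
Then apply L{t^2·g(t)} = (-1)^2 d^2/ds^2[H(s)] with H(s) = (s - 1)/((s - 1)^2 + 64):
differentiating 2 times and applying the sign gives 2*(s - 1)*(s^2 - 2*s - 191)/(s^2 - 2*s + 65)^3.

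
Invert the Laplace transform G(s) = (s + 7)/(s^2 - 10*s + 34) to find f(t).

f(t) = 4*exp(5*t)*sin(3*t) + exp(5*t)*cos(3*t)

Complete the square in the denominator: s^2 - 10*s + 34 = (s - 5)^2 + 3^2.
Split the numerator to match: s + 7 = 1·(s - 5) + 4·3.
Invert each term: 1·(s - 5)/((s - 5)^2 + 9) ↔ e^(5t)cos(3t); 4·3/((s - 5)^2 + 9) ↔ 4e^(5t)sin(3t).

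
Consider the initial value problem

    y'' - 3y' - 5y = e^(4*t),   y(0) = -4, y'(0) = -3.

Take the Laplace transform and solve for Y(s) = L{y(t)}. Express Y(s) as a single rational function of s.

Y(s) = (-4*s^2 + 25*s - 35)/(s^3 - 7*s^2 + 7*s + 20)

Laplace-transform each side.
With L{y''} = s^2 Y - s·y(0) - y'(0) and L{y'} = sY - y(0), with y(0) = -4, y'(0) = -3: the LHS transforms to (s^2 - 3*s - 5)Y - (-4*s + 9).
The right side is L{e^(4*t)} = 1/(s - 4).
So (s^2 - 3*s - 5)Y = 1/(s - 4) + (-4*s + 9).
Divide through and combine into a single rational function.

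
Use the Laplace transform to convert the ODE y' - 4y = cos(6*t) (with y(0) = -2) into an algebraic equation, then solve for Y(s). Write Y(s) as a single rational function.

Y(s) = (-2*s^2 + s - 72)/(s^3 - 4*s^2 + 36*s - 144)

Take the Laplace transform of both sides.
The derivative rules (L{y'} = sY - y(0) = sY - (-2)) turn the left side into (s - 4)Y - (-2).
The right side is L{cos(6*t)} = s/(s^2 + 36).
So (s - 4)Y = s/(s^2 + 36) + (-2).
Solve for Y(s) and write it as one ratio of polynomials.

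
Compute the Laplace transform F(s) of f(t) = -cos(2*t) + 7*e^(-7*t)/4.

F(s) = -s/(s^2 + 4) + 7/(4*(s + 7))

The transform is linear, so treat each term independently.
(-1)·[L{cos(2t)} = s/(s^2 + 4)]; (7/4)·[L{e^(-7t)} = 1/(s + 7)].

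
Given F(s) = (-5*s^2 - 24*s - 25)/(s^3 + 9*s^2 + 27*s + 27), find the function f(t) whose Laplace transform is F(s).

f(t) = t^2*exp(-3*t) + 6*t*exp(-3*t) - 5*exp(-3*t)

Factor the denominator: s^3 + 9*s^2 + 27*s + 27 = (s + 3)^3.
Partial fraction decomposition gives [-5/(s + 3)] + [6/(s + 3)^2] + [2/(s + 3)^3].
Invert each term: -5/(s + 3) ↔ -5e^(-3t); 6/(s + 3)^2 ↔ 6t·e^(-3t); 2/(s + 3)^3 ↔ (1)t^2·e^(-3t).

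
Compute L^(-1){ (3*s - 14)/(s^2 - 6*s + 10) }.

Complete the square in the denominator: s^2 - 6*s + 10 = (s - 3)^2 + 1^2.
Split the numerator to match: 3*s - 14 = 3·(s - 3) - 5·1.
Invert each term: 3·(s - 3)/((s - 3)^2 + 1) ↔ 3e^(3t)cos(t); -5·1/((s - 3)^2 + 1) ↔ -5e^(3t)sin(t).

-5*exp(3*t)*sin(t) + 3*exp(3*t)*cos(t)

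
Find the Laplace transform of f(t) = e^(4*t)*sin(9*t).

9/((s - 4)^2 + 81)

L{sin(9t)} = 9/(s^2 + 81).
By the first shifting theorem, multiplying by e^(4t) replaces s with s - 4.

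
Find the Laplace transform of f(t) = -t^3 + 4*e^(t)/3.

4/(3*(s - 1)) - 6/s^4

Apply the Laplace transform termwise.
(-1)·[L{t^3} = 3!/s^4 = 6/s^4]; (4/3)·[L{e^(t)} = 1/(s - 1)].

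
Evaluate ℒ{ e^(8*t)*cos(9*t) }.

(s - 8)/((s - 8)^2 + 81)

L{cos(9t)} = s/(s^2 + 81).
By the first shifting theorem, multiplying by e^(8t) replaces s with s - 8.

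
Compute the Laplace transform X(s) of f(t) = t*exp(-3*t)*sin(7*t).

L{sin(7t)} = 7/(s^2 + 49).
Multiplying by e^(-3t) shifts s → s + 3, so L{exp(-3*t)*sin(7*t)} = 7/((s + 3)^2 + 49).
Then apply L{t·g(t)} = -d/ds[G(s)] with G(s) = 7/((s + 3)^2 + 49):
differentiating 1 time and applying the sign gives 14*(s + 3)/(s^2 + 6*s + 58)^2.

X(s) = 14*(s + 3)/(s^2 + 6*s + 58)^2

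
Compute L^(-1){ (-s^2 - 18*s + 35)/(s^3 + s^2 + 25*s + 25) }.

Factor the denominator: s^3 + s^2 + 25*s + 25 = (s + 1)*(s^2 + 25).
Partial fraction decomposition gives [2/(s + 1)] + [-3*s/(s^2 + 25)] + [-15/(s^2 + 25)].
Invert each term: 2/(s + 1) ↔ 2e^(-t); -3·s/(s^2 + 25) ↔ -3cos(5t); -3·5/(s^2 + 25) ↔ -3sin(5t).

-3*sin(5*t) - 3*cos(5*t) + 2*exp(-t)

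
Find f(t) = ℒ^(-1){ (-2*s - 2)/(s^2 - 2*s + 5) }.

f(t) = -2*exp(t)*sin(2*t) - 2*exp(t)*cos(2*t)

Complete the square in the denominator: s^2 - 2*s + 5 = (s - 1)^2 + 2^2.
Split the numerator to match: -2*s - 2 = -2·(s - 1) - 2·2.
Invert each term: -2·(s - 1)/((s - 1)^2 + 4) ↔ -2e^(t)cos(2t); -2·2/((s - 1)^2 + 4) ↔ -2e^(t)sin(2t).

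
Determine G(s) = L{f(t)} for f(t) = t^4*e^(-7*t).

G(s) = 24/(s + 7)^5

L{t^4} = 4!/s^5 = 24/s^5.
By the first shifting theorem, multiplying by e^(-7t) replaces s with s + 7.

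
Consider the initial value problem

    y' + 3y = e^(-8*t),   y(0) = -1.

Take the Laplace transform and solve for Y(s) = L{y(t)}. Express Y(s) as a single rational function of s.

Y(s) = (-s - 7)/(s^2 + 11*s + 24)

Apply the Laplace transform to the equation.
Using L{y'} = sY - y(0) = sY - (-1), the left side becomes (s + 3)Y - (-1).
The right side is L{e^(-8*t)} = 1/(s + 8).
So (s + 3)Y = 1/(s + 8) + (-1).
Divide through and combine into a single rational function.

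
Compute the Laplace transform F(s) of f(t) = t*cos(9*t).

L{cos(9t)} = s/(s^2 + 81).
Then apply L{t·g(t)} = -d/ds[G(s)] with G(s) = s/(s^2 + 81):
differentiating 1 time and applying the sign gives (s - 9)*(s + 9)/(s^2 + 81)^2.

F(s) = (s - 9)*(s + 9)/(s^2 + 81)^2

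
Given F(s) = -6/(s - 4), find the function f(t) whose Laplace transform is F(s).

f(t) = -6*exp(4*t)

Since L{e^(4t)} = 1/(s - 4), the inverse is e^(4*t), scaled by -6.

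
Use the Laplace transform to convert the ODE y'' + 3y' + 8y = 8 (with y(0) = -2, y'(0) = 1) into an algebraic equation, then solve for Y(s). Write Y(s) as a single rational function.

Y(s) = (-2*s^2 - 5*s + 8)/(s^3 + 3*s^2 + 8*s)

Laplace-transform each side.
The derivative rules (L{y''} = s^2 Y - s·y(0) - y'(0) and L{y'} = sY - y(0), with y(0) = -2, y'(0) = 1) turn the left side into (s^2 + 3*s + 8)Y - (-2*s - 5).
The right side is L{8} = 8/s.
So (s^2 + 3*s + 8)Y = 8/s + (-2*s - 5).
Solve for Y(s) and write it as one ratio of polynomials.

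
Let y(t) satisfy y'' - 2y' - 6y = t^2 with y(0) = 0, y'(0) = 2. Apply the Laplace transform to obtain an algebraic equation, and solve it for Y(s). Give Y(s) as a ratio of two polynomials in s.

Apply the Laplace transform to the equation.
With L{y''} = s^2 Y - s·y(0) - y'(0) and L{y'} = sY - y(0), with y(0) = 0, y'(0) = 2: the LHS transforms to (s^2 - 2*s - 6)Y - (2).
The right side is L{t^2} = 2/s^3.
So (s^2 - 2*s - 6)Y = 2/s^3 + (2).
Isolate Y and clear denominators.

Y(s) = (2*s^3 + 2)/(s^5 - 2*s^4 - 6*s^3)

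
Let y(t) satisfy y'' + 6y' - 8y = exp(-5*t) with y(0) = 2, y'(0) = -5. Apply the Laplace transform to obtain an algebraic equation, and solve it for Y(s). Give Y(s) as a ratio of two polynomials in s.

Transform both sides with L{·}.
With L{y''} = s^2 Y - s·y(0) - y'(0) and L{y'} = sY - y(0), with y(0) = 2, y'(0) = -5: the LHS transforms to (s^2 + 6*s - 8)Y - (2*s + 7).
The right side is L{exp(-5*t)} = 1/(s + 5).
So (s^2 + 6*s - 8)Y = 1/(s + 5) + (2*s + 7).
Solve for Y(s) and write it as one ratio of polynomials.

Y(s) = (2*s^2 + 17*s + 36)/(s^3 + 11*s^2 + 22*s - 40)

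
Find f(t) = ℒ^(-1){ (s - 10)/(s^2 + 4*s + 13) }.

Complete the square in the denominator: s^2 + 4*s + 13 = (s + 2)^2 + 3^2.
Split the numerator to match: s - 10 = 1·(s + 2) - 4·3.
Invert each term: 1·(s + 2)/((s + 2)^2 + 9) ↔ e^(-2t)cos(3t); -4·3/((s + 2)^2 + 9) ↔ -4e^(-2t)sin(3t).

f(t) = -4*exp(-2*t)*sin(3*t) + exp(-2*t)*cos(3*t)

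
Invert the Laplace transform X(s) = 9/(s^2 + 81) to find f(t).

f(t) = sin(9*t)

Since L{sin(9t)} = 9/(s^2 + 81), the inverse is sin(9*t).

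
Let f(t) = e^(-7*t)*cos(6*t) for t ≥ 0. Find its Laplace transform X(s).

X(s) = (s + 7)/((s + 7)^2 + 36)

L{cos(6t)} = s/(s^2 + 36).
By the first shifting theorem, multiplying by e^(-7t) replaces s with s + 7.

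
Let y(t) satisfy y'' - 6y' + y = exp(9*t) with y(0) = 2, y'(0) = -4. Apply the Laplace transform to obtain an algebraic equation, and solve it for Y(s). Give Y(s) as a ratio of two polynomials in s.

Y(s) = (2*s^2 - 34*s + 145)/(s^3 - 15*s^2 + 55*s - 9)

Apply the Laplace transform to the equation.
With L{y''} = s^2 Y - s·y(0) - y'(0) and L{y'} = sY - y(0), with y(0) = 2, y'(0) = -4: the LHS transforms to (s^2 - 6*s + 1)Y - (2*s - 16).
The right side is L{exp(9*t)} = 1/(s - 9).
So (s^2 - 6*s + 1)Y = 1/(s - 9) + (2*s - 16).
Solve for Y(s) and write it as one ratio of polynomials.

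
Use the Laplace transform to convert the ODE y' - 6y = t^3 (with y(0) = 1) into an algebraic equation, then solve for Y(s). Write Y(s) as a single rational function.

Apply the Laplace transform to the equation.
Using L{y'} = sY - y(0) = sY - 1, the left side becomes (s - 6)Y - (1).
The right side is L{t^3} = 6/s^4.
So (s - 6)Y = 6/s^4 + (1).
Divide through and combine into a single rational function.

Y(s) = (s^4 + 6)/(s^5 - 6*s^4)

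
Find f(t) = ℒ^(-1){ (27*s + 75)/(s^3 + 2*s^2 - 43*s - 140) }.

f(t) = 2*exp(7*t) + 3*exp(-4*t) - 5*exp(-5*t)

Factor the denominator: s^3 + 2*s^2 - 43*s - 140 = (s - 7)*(s + 4)*(s + 5).
Partial fraction decomposition gives [3/(s + 4)] + [2/(s - 7)] + [-5/(s + 5)].
Invert each term: 3/(s + 4) ↔ 3e^(-4t); 2/(s - 7) ↔ 2e^(7t); -5/(s + 5) ↔ -5e^(-5t).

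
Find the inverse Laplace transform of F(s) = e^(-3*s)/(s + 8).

Heaviside(t - 3)*(exp(-8*t + 24))

The factor e^(-3s) signals a time shift by c = 3 (second shifting theorem).
L{e^(-8t)} = 1/(s + 8), so L^-1{1/(s + 8)} = e^(-8*t).
Hence the inverse is u(t - 3) times that function evaluated at t - 3.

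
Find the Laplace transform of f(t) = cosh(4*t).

s/(s^2 - 16)

L{cosh(4t)} = s/(s^2 - 16).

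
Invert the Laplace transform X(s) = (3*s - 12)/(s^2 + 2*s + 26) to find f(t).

f(t) = -3*exp(-t)*sin(5*t) + 3*exp(-t)*cos(5*t)

Complete the square in the denominator: s^2 + 2*s + 26 = (s + 1)^2 + 5^2.
Split the numerator to match: 3*s - 12 = 3·(s + 1) - 3·5.
Invert each term: 3·(s + 1)/((s + 1)^2 + 25) ↔ 3e^(-t)cos(5t); -3·5/((s + 1)^2 + 25) ↔ -3e^(-t)sin(5t).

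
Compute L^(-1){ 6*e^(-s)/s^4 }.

The factor e^(-s) signals a time shift by c = 1 (second shifting theorem).
L{t^3} = 3!/s^4 = 6/s^4, so L^-1{6/s^4} = t^3.
Hence the inverse is u(t - 1) times that function evaluated at t - 1.

Heaviside(t - 1)*((t - 1)^3)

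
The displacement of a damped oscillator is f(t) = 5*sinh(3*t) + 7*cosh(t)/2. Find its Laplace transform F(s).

F(s) = 7*s/(2*(s^2 - 1)) + 15/(s^2 - 9)

By linearity of the Laplace transform, transform each term separately.
(7/2)·[L{cosh(t)} = s/(s^2 - 1)]; (5)·[L{sinh(3t)} = 3/(s^2 - 9)].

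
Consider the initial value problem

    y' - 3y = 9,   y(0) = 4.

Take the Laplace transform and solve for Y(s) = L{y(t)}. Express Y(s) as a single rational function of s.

Take the Laplace transform of both sides.
With L{y'} = sY - y(0) = sY - 4: the LHS transforms to (s - 3)Y - (4).
The right side is L{9} = 9/s.
So (s - 3)Y = 9/s + (4).
Solve for Y(s) and write it as one ratio of polynomials.

Y(s) = (4*s + 9)/(s^2 - 3*s)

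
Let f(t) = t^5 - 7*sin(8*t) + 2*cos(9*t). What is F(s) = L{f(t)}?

F(s) = 2*s/(s^2 + 81) - 56/(s^2 + 64) + 120/s^6

Apply the Laplace transform termwise.
(-7)·[L{sin(8t)} = 8/(s^2 + 64)]; (2)·[L{cos(9t)} = s/(s^2 + 81)]; L{t^5} = 5!/s^6 = 120/s^6.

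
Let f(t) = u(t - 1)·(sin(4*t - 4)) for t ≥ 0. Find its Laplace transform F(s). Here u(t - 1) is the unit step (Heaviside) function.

F(s) = 4*exp(-s)/(s^2 + 16)

By the second shifting theorem, L{u(t - c)·g(t - c)} = e^(-cs)·G(s) with c = 1 and G(s) = L{g(t)}.
L{sin(4t)} = 4/(s^2 + 16).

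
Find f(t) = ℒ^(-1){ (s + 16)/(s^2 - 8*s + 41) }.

Complete the square in the denominator: s^2 - 8*s + 41 = (s - 4)^2 + 5^2.
Split the numerator to match: s + 16 = 1·(s - 4) + 4·5.
Invert each term: 1·(s - 4)/((s - 4)^2 + 25) ↔ e^(4t)cos(5t); 4·5/((s - 4)^2 + 25) ↔ 4e^(4t)sin(5t).

f(t) = 4*exp(4*t)*sin(5*t) + exp(4*t)*cos(5*t)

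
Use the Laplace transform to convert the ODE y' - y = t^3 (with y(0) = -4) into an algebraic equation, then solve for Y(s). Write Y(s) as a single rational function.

Laplace-transform each side.
The derivative rules (L{y'} = sY - y(0) = sY - (-4)) turn the left side into (s - 1)Y - (-4).
The right side is L{t^3} = 6/s^4.
So (s - 1)Y = 6/s^4 + (-4).
Isolate Y and clear denominators.

Y(s) = (-4*s^4 + 6)/(s^5 - s^4)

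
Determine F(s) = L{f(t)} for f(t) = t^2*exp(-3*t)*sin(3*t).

F(s) = 18*(s^2 + 6*s + 6)/(s^2 + 6*s + 18)^3

L{sin(3t)} = 3/(s^2 + 9).
Multiplying by e^(-3t) shifts s → s + 3, so L{exp(-3*t)*sin(3*t)} = 3/((s + 3)^2 + 9).
Then apply L{t^2·g(t)} = (-1)^2 d^2/ds^2[G(s)] with G(s) = 3/((s + 3)^2 + 9):
differentiating 2 times and applying the sign gives 18*(s^2 + 6*s + 6)/(s^2 + 6*s + 18)^3.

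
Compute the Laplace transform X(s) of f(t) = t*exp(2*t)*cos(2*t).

X(s) = s*(s - 4)/(s^2 - 4*s + 8)^2

L{cos(2t)} = s/(s^2 + 4).
Multiplying by e^(2t) shifts s → s - 2, so L{exp(2*t)*cos(2*t)} = (s - 2)/((s - 2)^2 + 4).
Then apply L{t·g(t)} = -d/ds[G(s)] with G(s) = (s - 2)/((s - 2)^2 + 4):
differentiating 1 time and applying the sign gives s*(s - 4)/(s^2 - 4*s + 8)^2.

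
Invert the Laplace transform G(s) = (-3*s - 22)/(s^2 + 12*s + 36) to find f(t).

f(t) = -4*t*exp(-6*t) - 3*exp(-6*t)

Factor the denominator: s^2 + 12*s + 36 = (s + 6)^2.
Partial fraction decomposition gives [-3/(s + 6)] + [-4/(s + 6)^2].
Invert each term: -3/(s + 6) ↔ -3e^(-6t); -4/(s + 6)^2 ↔ -4t·e^(-6t).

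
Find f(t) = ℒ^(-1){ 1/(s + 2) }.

Since L{e^(-2t)} = 1/(s + 2), the inverse is exp(-2*t).

f(t) = exp(-2*t)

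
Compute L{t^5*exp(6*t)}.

120/(s - 6)^6

L{t^5} = 5!/s^6 = 120/s^6.
By the first shifting theorem, multiplying by e^(6t) replaces s with s - 6.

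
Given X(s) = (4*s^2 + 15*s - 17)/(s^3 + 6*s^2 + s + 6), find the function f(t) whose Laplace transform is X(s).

f(t) = -3*sin(t) + 3*cos(t) + exp(-6*t)

Factor the denominator: s^3 + 6*s^2 + s + 6 = (s + 6)*(s^2 + 1).
Partial fraction decomposition gives [1/(s + 6)] + [3*s/(s^2 + 1)] + [-3/(s^2 + 1)].
Invert each term: 1/(s + 6) ↔ e^(-6t); 3·s/(s^2 + 1) ↔ 3cos(t); -3·1/(s^2 + 1) ↔ -3sin(t).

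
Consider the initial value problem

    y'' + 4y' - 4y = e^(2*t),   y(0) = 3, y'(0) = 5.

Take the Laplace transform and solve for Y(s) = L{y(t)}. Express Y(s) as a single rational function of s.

Y(s) = (3*s^2 + 11*s - 33)/(s^3 + 2*s^2 - 12*s + 8)

Apply the Laplace transform to the equation.
With L{y''} = s^2 Y - s·y(0) - y'(0) and L{y'} = sY - y(0), with y(0) = 3, y'(0) = 5: the LHS transforms to (s^2 + 4*s - 4)Y - (3*s + 17).
The right side is L{e^(2*t)} = 1/(s - 2).
So (s^2 + 4*s - 4)Y = 1/(s - 2) + (3*s + 17).
Divide through and combine into a single rational function.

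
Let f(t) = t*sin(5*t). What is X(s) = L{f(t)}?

L{sin(5t)} = 5/(s^2 + 25).
Then apply L{t·g(t)} = -d/ds[G(s)] with G(s) = 5/(s^2 + 25):
differentiating 1 time and applying the sign gives 10*s/(s^2 + 25)^2.

X(s) = 10*s/(s^2 + 25)^2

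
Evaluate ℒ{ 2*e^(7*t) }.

2/(s - 7)

L{2} = 2/s.
By the first shifting theorem, multiplying by e^(7t) replaces s with s - 7.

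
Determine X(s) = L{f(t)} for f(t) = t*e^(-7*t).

L{e^(-7t)} = 1/(s + 7).
Then apply L{t·g(t)} = -d/ds[G(s)] with G(s) = 1/(s + 7):
differentiating 1 time and applying the sign gives (s + 7)^(-2).

X(s) = (s + 7)^(-2)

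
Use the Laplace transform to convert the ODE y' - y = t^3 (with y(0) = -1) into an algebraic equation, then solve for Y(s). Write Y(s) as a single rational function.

Y(s) = (-s^4 + 6)/(s^5 - s^4)

Take the Laplace transform of both sides.
Using L{y'} = sY - y(0) = sY - (-1), the left side becomes (s - 1)Y - (-1).
The right side is L{t^3} = 6/s^4.
So (s - 1)Y = 6/s^4 + (-1).
Solve for Y(s) and write it as one ratio of polynomials.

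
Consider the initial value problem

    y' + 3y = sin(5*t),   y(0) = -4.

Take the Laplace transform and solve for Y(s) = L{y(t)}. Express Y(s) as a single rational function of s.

Y(s) = (-4*s^2 - 95)/(s^3 + 3*s^2 + 25*s + 75)

Transform both sides with L{·}.
The derivative rules (L{y'} = sY - y(0) = sY - (-4)) turn the left side into (s + 3)Y - (-4).
The right side is L{sin(5*t)} = 5/(s^2 + 25).
So (s + 3)Y = 5/(s^2 + 25) + (-4).
Divide through and combine into a single rational function.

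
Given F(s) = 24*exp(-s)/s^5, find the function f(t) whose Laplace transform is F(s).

The factor e^(-s) signals a time shift by c = 1 (second shifting theorem).
L{t^4} = 4!/s^5 = 24/s^5, so L^-1{24/s^5} = t^4.
Hence the inverse is u(t - 1) times that function evaluated at t - 1.

f(t) = Heaviside(t - 1)*((t - 1)^4)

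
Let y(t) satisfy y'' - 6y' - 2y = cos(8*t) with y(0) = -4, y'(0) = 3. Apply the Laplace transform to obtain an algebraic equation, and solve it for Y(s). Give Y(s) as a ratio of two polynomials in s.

Transform both sides with L{·}.
Using L{y''} = s^2 Y - s·y(0) - y'(0) and L{y'} = sY - y(0), with y(0) = -4, y'(0) = 3, the left side becomes (s^2 - 6*s - 2)Y - (-4*s + 27).
The right side is L{cos(8*t)} = s/(s^2 + 64).
So (s^2 - 6*s - 2)Y = s/(s^2 + 64) + (-4*s + 27).
Solve for Y(s) and write it as one ratio of polynomials.

Y(s) = (-4*s^3 + 27*s^2 - 255*s + 1728)/(s^4 - 6*s^3 + 62*s^2 - 384*s - 128)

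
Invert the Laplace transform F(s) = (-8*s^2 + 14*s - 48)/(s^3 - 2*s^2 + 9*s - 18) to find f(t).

Factor the denominator: s^3 - 2*s^2 + 9*s - 18 = (s - 2)*(s^2 + 9).
Partial fraction decomposition gives [-4/(s - 2)] + [-4*s/(s^2 + 9)] + [6/(s^2 + 9)].
Invert each term: -4/(s - 2) ↔ -4e^(2t); -4·s/(s^2 + 9) ↔ -4cos(3t); 2·3/(s^2 + 9) ↔ 2sin(3t).

f(t) = -4*exp(2*t) + 2*sin(3*t) - 4*cos(3*t)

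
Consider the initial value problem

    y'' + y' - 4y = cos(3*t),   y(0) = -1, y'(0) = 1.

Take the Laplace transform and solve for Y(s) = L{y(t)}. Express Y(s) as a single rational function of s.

Y(s) = (-s^3 - 8*s)/(s^4 + s^3 + 5*s^2 + 9*s - 36)

Laplace-transform each side.
Using L{y''} = s^2 Y - s·y(0) - y'(0) and L{y'} = sY - y(0), with y(0) = -1, y'(0) = 1, the left side becomes (s^2 + s - 4)Y - (-s).
The right side is L{cos(3*t)} = s/(s^2 + 9).
So (s^2 + s - 4)Y = s/(s^2 + 9) + (-s).
Isolate Y and clear denominators.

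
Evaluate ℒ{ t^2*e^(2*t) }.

L{e^(2t)} = 1/(s - 2).
Then apply L{t^2·g(t)} = (-1)^2 d^2/ds^2[G(s)] with G(s) = 1/(s - 2):
differentiating 2 times and applying the sign gives 2/(s - 2)^3.

2/(s - 2)^3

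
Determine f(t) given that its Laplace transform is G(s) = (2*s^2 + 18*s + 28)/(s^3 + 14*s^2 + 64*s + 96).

Factor the denominator: s^3 + 14*s^2 + 64*s + 96 = (s + 4)^2*(s + 6).
Partial fraction decomposition gives [4/(s + 4)] + [-6/(s + 4)^2] + [-2/(s + 6)].
Invert each term: 4/(s + 4) ↔ 4e^(-4t); -6/(s + 4)^2 ↔ -6t·e^(-4t); -2/(s + 6) ↔ -2e^(-6t).

f(t) = -6*t*exp(-4*t) + 4*exp(-4*t) - 2*exp(-6*t)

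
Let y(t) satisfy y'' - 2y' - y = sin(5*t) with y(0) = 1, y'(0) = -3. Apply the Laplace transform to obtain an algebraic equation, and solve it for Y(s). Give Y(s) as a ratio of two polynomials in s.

Y(s) = (s^3 - 5*s^2 + 25*s - 120)/(s^4 - 2*s^3 + 24*s^2 - 50*s - 25)

Take the Laplace transform of both sides.
The derivative rules (L{y''} = s^2 Y - s·y(0) - y'(0) and L{y'} = sY - y(0), with y(0) = 1, y'(0) = -3) turn the left side into (s^2 - 2*s - 1)Y - (s - 5).
The right side is L{sin(5*t)} = 5/(s^2 + 25).
So (s^2 - 2*s - 1)Y = 5/(s^2 + 25) + (s - 5).
Divide through and combine into a single rational function.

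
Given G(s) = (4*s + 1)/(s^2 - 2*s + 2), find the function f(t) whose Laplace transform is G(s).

Complete the square in the denominator: s^2 - 2*s + 2 = (s - 1)^2 + 1^2.
Split the numerator to match: 4*s + 1 = 4·(s - 1) + 5·1.
Invert each term: 4·(s - 1)/((s - 1)^2 + 1) ↔ 4e^(t)cos(t); 5·1/((s - 1)^2 + 1) ↔ 5e^(t)sin(t).

f(t) = 5*exp(t)*sin(t) + 4*exp(t)*cos(t)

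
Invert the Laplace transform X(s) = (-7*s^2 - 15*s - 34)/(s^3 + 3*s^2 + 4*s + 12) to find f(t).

f(t) = -3*sin(2*t) - 3*cos(2*t) - 4*exp(-3*t)

Factor the denominator: s^3 + 3*s^2 + 4*s + 12 = (s + 3)*(s^2 + 4).
Partial fraction decomposition gives [-4/(s + 3)] + [-3*s/(s^2 + 4)] + [-6/(s^2 + 4)].
Invert each term: -4/(s + 3) ↔ -4e^(-3t); -3·s/(s^2 + 4) ↔ -3cos(2t); -3·2/(s^2 + 4) ↔ -3sin(2t).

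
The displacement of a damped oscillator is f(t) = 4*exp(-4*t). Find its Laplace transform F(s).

F(s) = 4/(s + 4)

L{4} = 4/s.
By the first shifting theorem, multiplying by e^(-4t) replaces s with s + 4.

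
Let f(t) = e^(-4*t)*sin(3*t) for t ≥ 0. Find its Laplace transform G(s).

L{sin(3t)} = 3/(s^2 + 9).
By the first shifting theorem, multiplying by e^(-4t) replaces s with s + 4.

G(s) = 3/((s + 4)^2 + 9)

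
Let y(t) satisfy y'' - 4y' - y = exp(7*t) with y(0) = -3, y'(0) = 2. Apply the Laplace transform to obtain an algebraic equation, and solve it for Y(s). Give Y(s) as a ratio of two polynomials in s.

Apply the Laplace transform to the equation.
Using L{y''} = s^2 Y - s·y(0) - y'(0) and L{y'} = sY - y(0), with y(0) = -3, y'(0) = 2, the left side becomes (s^2 - 4*s - 1)Y - (-3*s + 14).
The right side is L{exp(7*t)} = 1/(s - 7).
So (s^2 - 4*s - 1)Y = 1/(s - 7) + (-3*s + 14).
Solve for Y(s) and write it as one ratio of polynomials.

Y(s) = (-3*s^2 + 35*s - 97)/(s^3 - 11*s^2 + 27*s + 7)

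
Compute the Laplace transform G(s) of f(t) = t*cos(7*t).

G(s) = (s - 7)*(s + 7)/(s^2 + 49)^2

L{cos(7t)} = s/(s^2 + 49).
Then apply L{t·g(t)} = -d/ds[H(s)] with H(s) = s/(s^2 + 49):
differentiating 1 time and applying the sign gives (s - 7)*(s + 7)/(s^2 + 49)^2.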